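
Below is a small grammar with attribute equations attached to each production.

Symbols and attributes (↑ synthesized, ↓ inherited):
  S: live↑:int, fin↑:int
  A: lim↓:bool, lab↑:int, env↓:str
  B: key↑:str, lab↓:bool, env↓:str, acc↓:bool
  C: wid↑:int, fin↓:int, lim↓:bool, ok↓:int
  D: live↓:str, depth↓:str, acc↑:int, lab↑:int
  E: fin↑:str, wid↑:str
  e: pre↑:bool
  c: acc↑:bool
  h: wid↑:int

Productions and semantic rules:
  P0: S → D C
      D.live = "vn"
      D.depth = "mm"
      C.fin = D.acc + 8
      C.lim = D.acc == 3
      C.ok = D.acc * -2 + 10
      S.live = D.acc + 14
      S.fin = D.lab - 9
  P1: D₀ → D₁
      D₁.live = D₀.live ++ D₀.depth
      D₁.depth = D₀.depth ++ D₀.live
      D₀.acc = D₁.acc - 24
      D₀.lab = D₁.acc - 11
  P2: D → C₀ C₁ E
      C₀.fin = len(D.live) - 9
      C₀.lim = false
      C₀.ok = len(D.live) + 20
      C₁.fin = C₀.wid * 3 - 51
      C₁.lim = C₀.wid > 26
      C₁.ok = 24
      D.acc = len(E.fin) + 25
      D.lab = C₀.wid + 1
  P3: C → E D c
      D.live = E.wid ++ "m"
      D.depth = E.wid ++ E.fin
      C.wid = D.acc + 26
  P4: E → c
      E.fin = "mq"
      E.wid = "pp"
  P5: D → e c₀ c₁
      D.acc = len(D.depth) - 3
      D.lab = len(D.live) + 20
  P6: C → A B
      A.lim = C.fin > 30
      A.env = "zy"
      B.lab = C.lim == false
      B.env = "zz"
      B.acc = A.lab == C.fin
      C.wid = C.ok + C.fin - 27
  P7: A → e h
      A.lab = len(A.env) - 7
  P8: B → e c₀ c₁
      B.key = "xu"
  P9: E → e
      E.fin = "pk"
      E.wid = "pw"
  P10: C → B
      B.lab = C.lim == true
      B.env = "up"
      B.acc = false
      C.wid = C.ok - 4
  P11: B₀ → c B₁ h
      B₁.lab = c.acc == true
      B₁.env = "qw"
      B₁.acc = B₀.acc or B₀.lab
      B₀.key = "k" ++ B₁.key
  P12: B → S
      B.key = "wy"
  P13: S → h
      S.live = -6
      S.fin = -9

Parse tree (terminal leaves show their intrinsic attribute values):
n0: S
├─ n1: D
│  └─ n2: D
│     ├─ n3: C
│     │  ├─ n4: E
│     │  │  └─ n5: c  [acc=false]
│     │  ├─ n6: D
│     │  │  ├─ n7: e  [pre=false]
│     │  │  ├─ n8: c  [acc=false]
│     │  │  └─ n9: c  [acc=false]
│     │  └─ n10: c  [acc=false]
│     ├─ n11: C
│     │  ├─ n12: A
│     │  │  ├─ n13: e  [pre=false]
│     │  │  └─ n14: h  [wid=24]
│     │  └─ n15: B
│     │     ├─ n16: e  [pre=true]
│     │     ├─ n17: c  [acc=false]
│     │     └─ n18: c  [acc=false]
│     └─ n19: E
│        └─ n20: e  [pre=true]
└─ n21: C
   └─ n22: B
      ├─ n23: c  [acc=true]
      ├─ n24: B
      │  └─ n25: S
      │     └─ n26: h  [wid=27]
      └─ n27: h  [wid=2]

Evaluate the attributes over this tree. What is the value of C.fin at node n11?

1. n1.live = "vn"  ["vn"]
2. n1.depth = "mm"  ["mm"]
3. n2.live = "vnmm"  [D₀.live ++ D₀.depth]
4. n2.depth = "mmvn"  [D₀.depth ++ D₀.live]
5. n3.fin = -5  [len(D.live) - 9]
6. n3.lim = false  [false]
7. n3.ok = 24  [len(D.live) + 20]
8. n5.acc = false  [terminal]
9. n4.fin = "mq"  ["mq"]
10. n4.wid = "pp"  ["pp"]
11. n6.live = "ppm"  [E.wid ++ "m"]
12. n6.depth = "ppmq"  [E.wid ++ E.fin]
13. n7.pre = false  [terminal]
14. n8.acc = false  [terminal]
15. n9.acc = false  [terminal]
16. n6.acc = 1  [len(D.depth) - 3]
17. n6.lab = 23  [len(D.live) + 20]
18. n10.acc = false  [terminal]
19. n3.wid = 27  [D.acc + 26]
20. n11.fin = 30  [C₀.wid * 3 - 51]
21. n11.lim = true  [C₀.wid > 26]
22. n11.ok = 24  [24]
23. n12.lim = false  [C.fin > 30]
24. n12.env = "zy"  ["zy"]
25. n13.pre = false  [terminal]
26. n14.wid = 24  [terminal]
27. n12.lab = -5  [len(A.env) - 7]
28. n15.lab = false  [C.lim == false]
29. n15.env = "zz"  ["zz"]
30. n15.acc = false  [A.lab == C.fin]
31. n16.pre = true  [terminal]
32. n17.acc = false  [terminal]
33. n18.acc = false  [terminal]
34. n15.key = "xu"  ["xu"]
35. n11.wid = 27  [C.ok + C.fin - 27]
36. n20.pre = true  [terminal]
37. n19.fin = "pk"  ["pk"]
38. n19.wid = "pw"  ["pw"]
39. n2.acc = 27  [len(E.fin) + 25]
40. n2.lab = 28  [C₀.wid + 1]
41. n1.acc = 3  [D₁.acc - 24]
42. n1.lab = 16  [D₁.acc - 11]
43. n21.fin = 11  [D.acc + 8]
44. n21.lim = true  [D.acc == 3]
45. n21.ok = 4  [D.acc * -2 + 10]
46. n22.lab = true  [C.lim == true]
47. n22.env = "up"  ["up"]
48. n22.acc = false  [false]
49. n23.acc = true  [terminal]
50. n24.lab = true  [c.acc == true]
51. n24.env = "qw"  ["qw"]
52. n24.acc = true  [B₀.acc or B₀.lab]
53. n26.wid = 27  [terminal]
54. n25.live = -6  [-6]
55. n25.fin = -9  [-9]
56. n24.key = "wy"  ["wy"]
57. n27.wid = 2  [terminal]
58. n22.key = "kwy"  ["k" ++ B₁.key]
59. n21.wid = 0  [C.ok - 4]
60. n0.live = 17  [D.acc + 14]
61. n0.fin = 7  [D.lab - 9]

30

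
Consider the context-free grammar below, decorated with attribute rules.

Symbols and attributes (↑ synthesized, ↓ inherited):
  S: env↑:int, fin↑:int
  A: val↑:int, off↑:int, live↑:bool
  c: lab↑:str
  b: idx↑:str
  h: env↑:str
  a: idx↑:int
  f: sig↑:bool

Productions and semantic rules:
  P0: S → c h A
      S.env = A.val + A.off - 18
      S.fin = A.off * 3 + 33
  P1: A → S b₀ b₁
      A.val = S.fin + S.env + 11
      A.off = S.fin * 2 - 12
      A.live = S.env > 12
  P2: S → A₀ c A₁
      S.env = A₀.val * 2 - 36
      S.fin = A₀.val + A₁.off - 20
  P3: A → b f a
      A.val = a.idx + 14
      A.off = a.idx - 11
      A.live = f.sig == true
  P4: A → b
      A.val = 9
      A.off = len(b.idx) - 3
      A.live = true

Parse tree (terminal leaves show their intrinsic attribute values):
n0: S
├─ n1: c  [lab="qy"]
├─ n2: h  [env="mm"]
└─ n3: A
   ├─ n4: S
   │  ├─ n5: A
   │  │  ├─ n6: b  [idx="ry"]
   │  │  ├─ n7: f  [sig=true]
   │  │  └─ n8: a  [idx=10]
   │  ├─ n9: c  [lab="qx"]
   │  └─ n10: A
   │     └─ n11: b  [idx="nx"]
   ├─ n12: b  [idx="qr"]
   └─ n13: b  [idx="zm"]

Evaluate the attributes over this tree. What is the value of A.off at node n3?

1. n1.lab = "qy"  [terminal]
2. n2.env = "mm"  [terminal]
3. n6.idx = "ry"  [terminal]
4. n7.sig = true  [terminal]
5. n8.idx = 10  [terminal]
6. n5.val = 24  [a.idx + 14]
7. n5.off = -1  [a.idx - 11]
8. n5.live = true  [f.sig == true]
9. n9.lab = "qx"  [terminal]
10. n11.idx = "nx"  [terminal]
11. n10.val = 9  [9]
12. n10.off = -1  [len(b.idx) - 3]
13. n10.live = true  [true]
14. n4.env = 12  [A₀.val * 2 - 36]
15. n4.fin = 3  [A₀.val + A₁.off - 20]
16. n12.idx = "qr"  [terminal]
17. n13.idx = "zm"  [terminal]
18. n3.val = 26  [S.fin + S.env + 11]
19. n3.off = -6  [S.fin * 2 - 12]
20. n3.live = false  [S.env > 12]
21. n0.env = 2  [A.val + A.off - 18]
22. n0.fin = 15  [A.off * 3 + 33]

-6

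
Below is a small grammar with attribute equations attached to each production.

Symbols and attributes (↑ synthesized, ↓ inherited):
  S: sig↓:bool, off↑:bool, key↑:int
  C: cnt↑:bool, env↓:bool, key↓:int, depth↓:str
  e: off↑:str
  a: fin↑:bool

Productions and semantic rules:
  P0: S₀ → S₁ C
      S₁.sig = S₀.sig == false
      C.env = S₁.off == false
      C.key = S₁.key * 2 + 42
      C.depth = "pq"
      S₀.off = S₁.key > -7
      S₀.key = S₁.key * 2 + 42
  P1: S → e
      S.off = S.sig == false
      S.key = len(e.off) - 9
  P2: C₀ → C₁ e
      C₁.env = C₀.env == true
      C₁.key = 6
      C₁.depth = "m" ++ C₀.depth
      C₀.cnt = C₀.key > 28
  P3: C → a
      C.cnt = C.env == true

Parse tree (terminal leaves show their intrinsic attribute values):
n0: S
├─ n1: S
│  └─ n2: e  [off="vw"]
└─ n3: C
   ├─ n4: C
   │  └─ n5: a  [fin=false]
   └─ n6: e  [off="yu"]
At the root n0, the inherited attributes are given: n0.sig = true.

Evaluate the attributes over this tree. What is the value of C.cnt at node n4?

1. n0.sig = true  [given at root]
2. n1.sig = false  [S₀.sig == false]
3. n2.off = "vw"  [terminal]
4. n1.off = true  [S.sig == false]
5. n1.key = -7  [len(e.off) - 9]
6. n3.env = false  [S₁.off == false]
7. n3.key = 28  [S₁.key * 2 + 42]
8. n3.depth = "pq"  ["pq"]
9. n4.env = false  [C₀.env == true]
10. n4.key = 6  [6]
11. n4.depth = "mpq"  ["m" ++ C₀.depth]
12. n5.fin = false  [terminal]
13. n4.cnt = false  [C.env == true]
14. n6.off = "yu"  [terminal]
15. n3.cnt = false  [C₀.key > 28]
16. n0.off = false  [S₁.key > -7]
17. n0.key = 28  [S₁.key * 2 + 42]

false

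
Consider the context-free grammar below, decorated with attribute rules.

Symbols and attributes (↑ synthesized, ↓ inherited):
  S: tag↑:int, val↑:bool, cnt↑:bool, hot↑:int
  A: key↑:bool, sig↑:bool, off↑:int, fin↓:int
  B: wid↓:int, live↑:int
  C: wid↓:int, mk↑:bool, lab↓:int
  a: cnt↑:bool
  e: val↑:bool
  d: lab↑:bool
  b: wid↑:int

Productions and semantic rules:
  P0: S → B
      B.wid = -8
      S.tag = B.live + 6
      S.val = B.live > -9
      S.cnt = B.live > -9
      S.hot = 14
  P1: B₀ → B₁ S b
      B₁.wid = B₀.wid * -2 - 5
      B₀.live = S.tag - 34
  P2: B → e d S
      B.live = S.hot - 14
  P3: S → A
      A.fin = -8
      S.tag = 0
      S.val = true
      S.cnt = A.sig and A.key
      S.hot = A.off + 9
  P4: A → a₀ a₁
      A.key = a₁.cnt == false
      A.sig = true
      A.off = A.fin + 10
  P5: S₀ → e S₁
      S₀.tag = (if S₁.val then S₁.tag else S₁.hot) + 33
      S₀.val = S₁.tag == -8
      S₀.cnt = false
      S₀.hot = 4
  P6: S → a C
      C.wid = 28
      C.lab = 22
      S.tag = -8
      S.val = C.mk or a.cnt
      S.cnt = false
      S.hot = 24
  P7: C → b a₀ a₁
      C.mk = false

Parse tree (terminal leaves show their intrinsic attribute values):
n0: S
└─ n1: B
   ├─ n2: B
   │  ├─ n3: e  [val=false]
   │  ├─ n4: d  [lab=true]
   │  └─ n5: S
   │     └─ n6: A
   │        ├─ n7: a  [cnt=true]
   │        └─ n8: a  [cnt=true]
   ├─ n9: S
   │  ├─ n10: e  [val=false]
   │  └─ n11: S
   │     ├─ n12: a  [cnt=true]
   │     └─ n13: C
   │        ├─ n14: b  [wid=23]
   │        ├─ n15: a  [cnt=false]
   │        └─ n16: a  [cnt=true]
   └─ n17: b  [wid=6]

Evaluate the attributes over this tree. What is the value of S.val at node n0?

1. n1.wid = -8  [-8]
2. n2.wid = 11  [B₀.wid * -2 - 5]
3. n3.val = false  [terminal]
4. n4.lab = true  [terminal]
5. n6.fin = -8  [-8]
6. n7.cnt = true  [terminal]
7. n8.cnt = true  [terminal]
8. n6.key = false  [a₁.cnt == false]
9. n6.sig = true  [true]
10. n6.off = 2  [A.fin + 10]
11. n5.tag = 0  [0]
12. n5.val = true  [true]
13. n5.cnt = false  [A.sig and A.key]
14. n5.hot = 11  [A.off + 9]
15. n2.live = -3  [S.hot - 14]
16. n10.val = false  [terminal]
17. n12.cnt = true  [terminal]
18. n13.wid = 28  [28]
19. n13.lab = 22  [22]
20. n14.wid = 23  [terminal]
21. n15.cnt = false  [terminal]
22. n16.cnt = true  [terminal]
23. n13.mk = false  [false]
24. n11.tag = -8  [-8]
25. n11.val = true  [C.mk or a.cnt]
26. n11.cnt = false  [false]
27. n11.hot = 24  [24]
28. n9.tag = 25  [(if S₁.val then S₁.tag else S₁.hot) + 33]
29. n9.val = true  [S₁.tag == -8]
30. n9.cnt = false  [false]
31. n9.hot = 4  [4]
32. n17.wid = 6  [terminal]
33. n1.live = -9  [S.tag - 34]
34. n0.tag = -3  [B.live + 6]
35. n0.val = false  [B.live > -9]
36. n0.cnt = false  [B.live > -9]
37. n0.hot = 14  [14]

false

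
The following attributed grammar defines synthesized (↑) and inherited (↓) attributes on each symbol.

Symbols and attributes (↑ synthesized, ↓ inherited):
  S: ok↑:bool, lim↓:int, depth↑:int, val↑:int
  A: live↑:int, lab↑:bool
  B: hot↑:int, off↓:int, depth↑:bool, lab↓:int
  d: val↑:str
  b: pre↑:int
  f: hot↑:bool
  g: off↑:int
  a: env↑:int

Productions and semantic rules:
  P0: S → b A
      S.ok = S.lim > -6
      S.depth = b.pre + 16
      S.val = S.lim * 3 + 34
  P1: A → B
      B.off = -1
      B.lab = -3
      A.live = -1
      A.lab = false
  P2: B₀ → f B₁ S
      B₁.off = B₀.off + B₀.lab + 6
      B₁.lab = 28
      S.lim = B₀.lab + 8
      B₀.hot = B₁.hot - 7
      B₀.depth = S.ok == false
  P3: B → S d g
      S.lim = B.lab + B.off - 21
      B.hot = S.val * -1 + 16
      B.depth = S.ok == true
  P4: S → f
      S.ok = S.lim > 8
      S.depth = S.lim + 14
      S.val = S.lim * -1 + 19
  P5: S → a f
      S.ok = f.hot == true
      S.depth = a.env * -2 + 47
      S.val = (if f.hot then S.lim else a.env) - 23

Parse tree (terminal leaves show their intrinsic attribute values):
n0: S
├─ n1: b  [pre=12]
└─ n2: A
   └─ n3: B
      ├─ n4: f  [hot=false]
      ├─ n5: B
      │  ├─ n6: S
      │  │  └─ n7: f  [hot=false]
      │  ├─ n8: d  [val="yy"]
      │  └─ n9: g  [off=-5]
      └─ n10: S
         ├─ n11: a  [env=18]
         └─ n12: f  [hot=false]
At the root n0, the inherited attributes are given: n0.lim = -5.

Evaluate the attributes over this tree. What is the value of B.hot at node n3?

-1

1. n0.lim = -5  [given at root]
2. n1.pre = 12  [terminal]
3. n3.off = -1  [-1]
4. n3.lab = -3  [-3]
5. n4.hot = false  [terminal]
6. n5.off = 2  [B₀.off + B₀.lab + 6]
7. n5.lab = 28  [28]
8. n6.lim = 9  [B.lab + B.off - 21]
9. n7.hot = false  [terminal]
10. n6.ok = true  [S.lim > 8]
11. n6.depth = 23  [S.lim + 14]
12. n6.val = 10  [S.lim * -1 + 19]
13. n8.val = "yy"  [terminal]
14. n9.off = -5  [terminal]
15. n5.hot = 6  [S.val * -1 + 16]
16. n5.depth = true  [S.ok == true]
17. n10.lim = 5  [B₀.lab + 8]
18. n11.env = 18  [terminal]
19. n12.hot = false  [terminal]
20. n10.ok = false  [f.hot == true]
21. n10.depth = 11  [a.env * -2 + 47]
22. n10.val = -5  [(if f.hot then S.lim else a.env) - 23]
23. n3.hot = -1  [B₁.hot - 7]
24. n3.depth = true  [S.ok == false]
25. n2.live = -1  [-1]
26. n2.lab = false  [false]
27. n0.ok = true  [S.lim > -6]
28. n0.depth = 28  [b.pre + 16]
29. n0.val = 19  [S.lim * 3 + 34]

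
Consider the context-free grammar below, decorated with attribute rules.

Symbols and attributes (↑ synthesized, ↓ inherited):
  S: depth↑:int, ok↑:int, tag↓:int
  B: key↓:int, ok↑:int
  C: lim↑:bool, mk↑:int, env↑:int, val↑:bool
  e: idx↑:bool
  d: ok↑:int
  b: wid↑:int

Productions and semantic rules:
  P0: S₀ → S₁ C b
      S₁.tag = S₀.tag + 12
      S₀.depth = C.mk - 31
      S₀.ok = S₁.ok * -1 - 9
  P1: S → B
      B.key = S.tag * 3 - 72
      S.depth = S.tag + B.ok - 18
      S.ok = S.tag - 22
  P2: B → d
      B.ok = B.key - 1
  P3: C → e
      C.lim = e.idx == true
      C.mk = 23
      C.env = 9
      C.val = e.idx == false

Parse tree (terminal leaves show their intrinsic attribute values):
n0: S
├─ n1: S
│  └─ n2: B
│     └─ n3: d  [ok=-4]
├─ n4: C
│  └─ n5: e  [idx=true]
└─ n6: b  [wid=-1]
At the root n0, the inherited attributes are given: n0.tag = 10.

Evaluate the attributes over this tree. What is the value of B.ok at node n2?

1. n0.tag = 10  [given at root]
2. n1.tag = 22  [S₀.tag + 12]
3. n2.key = -6  [S.tag * 3 - 72]
4. n3.ok = -4  [terminal]
5. n2.ok = -7  [B.key - 1]
6. n1.depth = -3  [S.tag + B.ok - 18]
7. n1.ok = 0  [S.tag - 22]
8. n5.idx = true  [terminal]
9. n4.lim = true  [e.idx == true]
10. n4.mk = 23  [23]
11. n4.env = 9  [9]
12. n4.val = false  [e.idx == false]
13. n6.wid = -1  [terminal]
14. n0.depth = -8  [C.mk - 31]
15. n0.ok = -9  [S₁.ok * -1 - 9]

-7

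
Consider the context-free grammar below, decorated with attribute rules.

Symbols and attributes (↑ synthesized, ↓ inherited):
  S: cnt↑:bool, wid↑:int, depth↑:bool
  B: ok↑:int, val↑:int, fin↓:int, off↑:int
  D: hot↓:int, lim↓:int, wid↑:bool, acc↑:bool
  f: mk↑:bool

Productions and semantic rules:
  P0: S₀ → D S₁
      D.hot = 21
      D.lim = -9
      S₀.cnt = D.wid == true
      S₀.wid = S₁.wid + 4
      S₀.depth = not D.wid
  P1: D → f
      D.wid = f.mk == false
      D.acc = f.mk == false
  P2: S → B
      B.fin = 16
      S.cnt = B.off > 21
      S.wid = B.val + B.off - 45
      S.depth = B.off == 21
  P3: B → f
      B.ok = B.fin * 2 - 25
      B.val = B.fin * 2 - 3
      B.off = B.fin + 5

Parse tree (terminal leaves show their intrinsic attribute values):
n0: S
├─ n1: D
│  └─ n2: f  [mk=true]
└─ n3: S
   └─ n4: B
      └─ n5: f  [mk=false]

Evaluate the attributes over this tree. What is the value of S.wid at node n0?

1. n1.hot = 21  [21]
2. n1.lim = -9  [-9]
3. n2.mk = true  [terminal]
4. n1.wid = false  [f.mk == false]
5. n1.acc = false  [f.mk == false]
6. n4.fin = 16  [16]
7. n5.mk = false  [terminal]
8. n4.ok = 7  [B.fin * 2 - 25]
9. n4.val = 29  [B.fin * 2 - 3]
10. n4.off = 21  [B.fin + 5]
11. n3.cnt = false  [B.off > 21]
12. n3.wid = 5  [B.val + B.off - 45]
13. n3.depth = true  [B.off == 21]
14. n0.cnt = false  [D.wid == true]
15. n0.wid = 9  [S₁.wid + 4]
16. n0.depth = true  [not D.wid]

9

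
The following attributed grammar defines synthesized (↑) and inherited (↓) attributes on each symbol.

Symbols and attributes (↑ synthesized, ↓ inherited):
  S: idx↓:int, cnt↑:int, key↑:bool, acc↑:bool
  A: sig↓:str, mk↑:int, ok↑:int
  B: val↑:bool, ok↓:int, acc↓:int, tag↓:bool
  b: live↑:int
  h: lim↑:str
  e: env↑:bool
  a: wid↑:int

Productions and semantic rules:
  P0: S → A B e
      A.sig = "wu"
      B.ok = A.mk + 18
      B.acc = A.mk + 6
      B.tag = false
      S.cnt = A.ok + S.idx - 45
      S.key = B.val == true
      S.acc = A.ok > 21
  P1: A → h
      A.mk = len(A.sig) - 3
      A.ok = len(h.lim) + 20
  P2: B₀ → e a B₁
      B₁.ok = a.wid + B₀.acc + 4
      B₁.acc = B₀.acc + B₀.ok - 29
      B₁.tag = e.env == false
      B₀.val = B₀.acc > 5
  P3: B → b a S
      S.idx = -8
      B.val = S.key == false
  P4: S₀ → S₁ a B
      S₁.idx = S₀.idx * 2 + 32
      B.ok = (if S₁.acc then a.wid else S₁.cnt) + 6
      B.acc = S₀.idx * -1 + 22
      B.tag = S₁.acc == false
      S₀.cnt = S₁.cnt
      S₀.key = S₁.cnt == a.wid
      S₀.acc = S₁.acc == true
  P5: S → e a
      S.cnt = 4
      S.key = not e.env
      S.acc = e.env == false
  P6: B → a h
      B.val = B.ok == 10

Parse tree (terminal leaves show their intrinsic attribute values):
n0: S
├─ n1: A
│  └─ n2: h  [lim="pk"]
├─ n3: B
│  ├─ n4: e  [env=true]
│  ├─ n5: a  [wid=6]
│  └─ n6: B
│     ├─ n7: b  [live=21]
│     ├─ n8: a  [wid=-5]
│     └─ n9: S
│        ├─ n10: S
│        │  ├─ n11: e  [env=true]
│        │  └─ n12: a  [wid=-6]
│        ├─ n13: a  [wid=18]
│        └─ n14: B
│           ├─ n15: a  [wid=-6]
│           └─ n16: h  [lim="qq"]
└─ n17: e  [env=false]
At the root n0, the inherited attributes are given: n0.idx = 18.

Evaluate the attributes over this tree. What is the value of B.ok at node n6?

1. n0.idx = 18  [given at root]
2. n1.sig = "wu"  ["wu"]
3. n2.lim = "pk"  [terminal]
4. n1.mk = -1  [len(A.sig) - 3]
5. n1.ok = 22  [len(h.lim) + 20]
6. n3.ok = 17  [A.mk + 18]
7. n3.acc = 5  [A.mk + 6]
8. n3.tag = false  [false]
9. n4.env = true  [terminal]
10. n5.wid = 6  [terminal]
11. n6.ok = 15  [a.wid + B₀.acc + 4]
12. n6.acc = -7  [B₀.acc + B₀.ok - 29]
13. n6.tag = false  [e.env == false]
14. n7.live = 21  [terminal]
15. n8.wid = -5  [terminal]
16. n9.idx = -8  [-8]
17. n10.idx = 16  [S₀.idx * 2 + 32]
18. n11.env = true  [terminal]
19. n12.wid = -6  [terminal]
20. n10.cnt = 4  [4]
21. n10.key = false  [not e.env]
22. n10.acc = false  [e.env == false]
23. n13.wid = 18  [terminal]
24. n14.ok = 10  [(if S₁.acc then a.wid else S₁.cnt) + 6]
25. n14.acc = 30  [S₀.idx * -1 + 22]
26. n14.tag = true  [S₁.acc == false]
27. n15.wid = -6  [terminal]
28. n16.lim = "qq"  [terminal]
29. n14.val = true  [B.ok == 10]
30. n9.cnt = 4  [S₁.cnt]
31. n9.key = false  [S₁.cnt == a.wid]
32. n9.acc = false  [S₁.acc == true]
33. n6.val = true  [S.key == false]
34. n3.val = false  [B₀.acc > 5]
35. n17.env = false  [terminal]
36. n0.cnt = -5  [A.ok + S.idx - 45]
37. n0.key = false  [B.val == true]
38. n0.acc = true  [A.ok > 21]

15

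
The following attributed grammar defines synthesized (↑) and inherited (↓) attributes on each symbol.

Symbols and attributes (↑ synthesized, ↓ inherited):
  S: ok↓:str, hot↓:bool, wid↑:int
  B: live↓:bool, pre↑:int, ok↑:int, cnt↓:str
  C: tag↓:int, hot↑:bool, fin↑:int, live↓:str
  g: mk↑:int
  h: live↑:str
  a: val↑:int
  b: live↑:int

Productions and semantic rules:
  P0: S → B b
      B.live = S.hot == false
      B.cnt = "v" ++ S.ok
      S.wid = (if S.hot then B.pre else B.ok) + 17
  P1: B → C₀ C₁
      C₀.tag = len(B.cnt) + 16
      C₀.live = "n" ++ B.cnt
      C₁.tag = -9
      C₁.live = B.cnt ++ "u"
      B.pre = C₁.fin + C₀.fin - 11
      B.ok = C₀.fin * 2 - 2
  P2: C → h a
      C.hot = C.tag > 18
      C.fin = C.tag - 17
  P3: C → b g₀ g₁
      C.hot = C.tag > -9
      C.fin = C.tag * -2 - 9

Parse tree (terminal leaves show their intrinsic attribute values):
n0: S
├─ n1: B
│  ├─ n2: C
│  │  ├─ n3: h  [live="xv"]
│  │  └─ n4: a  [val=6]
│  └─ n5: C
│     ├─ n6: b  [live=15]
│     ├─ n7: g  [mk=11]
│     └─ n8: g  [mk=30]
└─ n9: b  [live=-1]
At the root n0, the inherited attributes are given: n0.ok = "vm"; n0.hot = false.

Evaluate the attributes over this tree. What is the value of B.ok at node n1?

1. n0.ok = "vm"  [given at root]
2. n0.hot = false  [given at root]
3. n1.live = true  [S.hot == false]
4. n1.cnt = "vvm"  ["v" ++ S.ok]
5. n2.tag = 19  [len(B.cnt) + 16]
6. n2.live = "nvvm"  ["n" ++ B.cnt]
7. n3.live = "xv"  [terminal]
8. n4.val = 6  [terminal]
9. n2.hot = true  [C.tag > 18]
10. n2.fin = 2  [C.tag - 17]
11. n5.tag = -9  [-9]
12. n5.live = "vvmu"  [B.cnt ++ "u"]
13. n6.live = 15  [terminal]
14. n7.mk = 11  [terminal]
15. n8.mk = 30  [terminal]
16. n5.hot = false  [C.tag > -9]
17. n5.fin = 9  [C.tag * -2 - 9]
18. n1.pre = 0  [C₁.fin + C₀.fin - 11]
19. n1.ok = 2  [C₀.fin * 2 - 2]
20. n9.live = -1  [terminal]
21. n0.wid = 19  [(if S.hot then B.pre else B.ok) + 17]

2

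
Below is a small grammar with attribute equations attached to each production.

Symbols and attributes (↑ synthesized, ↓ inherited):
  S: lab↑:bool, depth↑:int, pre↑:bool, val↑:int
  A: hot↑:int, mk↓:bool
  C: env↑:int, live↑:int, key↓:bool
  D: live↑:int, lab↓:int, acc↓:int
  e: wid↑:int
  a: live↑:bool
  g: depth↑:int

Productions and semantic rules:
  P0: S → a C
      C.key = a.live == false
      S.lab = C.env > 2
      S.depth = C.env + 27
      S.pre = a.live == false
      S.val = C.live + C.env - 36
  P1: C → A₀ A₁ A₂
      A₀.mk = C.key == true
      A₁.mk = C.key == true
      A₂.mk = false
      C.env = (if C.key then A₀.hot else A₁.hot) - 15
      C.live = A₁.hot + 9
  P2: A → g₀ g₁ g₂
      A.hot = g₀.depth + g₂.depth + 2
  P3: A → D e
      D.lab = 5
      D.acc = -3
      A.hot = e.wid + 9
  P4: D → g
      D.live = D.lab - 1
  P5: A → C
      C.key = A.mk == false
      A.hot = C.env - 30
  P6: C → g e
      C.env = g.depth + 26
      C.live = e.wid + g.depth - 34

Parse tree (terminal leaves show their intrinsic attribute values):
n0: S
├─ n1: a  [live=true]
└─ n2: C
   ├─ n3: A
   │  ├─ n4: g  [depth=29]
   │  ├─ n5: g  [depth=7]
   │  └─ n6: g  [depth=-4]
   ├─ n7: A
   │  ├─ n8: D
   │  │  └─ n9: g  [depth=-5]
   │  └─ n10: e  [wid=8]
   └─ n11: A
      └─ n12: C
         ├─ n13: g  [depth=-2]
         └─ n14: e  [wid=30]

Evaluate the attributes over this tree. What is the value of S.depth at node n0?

29

1. n1.live = true  [terminal]
2. n2.key = false  [a.live == false]
3. n3.mk = false  [C.key == true]
4. n4.depth = 29  [terminal]
5. n5.depth = 7  [terminal]
6. n6.depth = -4  [terminal]
7. n3.hot = 27  [g₀.depth + g₂.depth + 2]
8. n7.mk = false  [C.key == true]
9. n8.lab = 5  [5]
10. n8.acc = -3  [-3]
11. n9.depth = -5  [terminal]
12. n8.live = 4  [D.lab - 1]
13. n10.wid = 8  [terminal]
14. n7.hot = 17  [e.wid + 9]
15. n11.mk = false  [false]
16. n12.key = true  [A.mk == false]
17. n13.depth = -2  [terminal]
18. n14.wid = 30  [terminal]
19. n12.env = 24  [g.depth + 26]
20. n12.live = -6  [e.wid + g.depth - 34]
21. n11.hot = -6  [C.env - 30]
22. n2.env = 2  [(if C.key then A₀.hot else A₁.hot) - 15]
23. n2.live = 26  [A₁.hot + 9]
24. n0.lab = false  [C.env > 2]
25. n0.depth = 29  [C.env + 27]
26. n0.pre = false  [a.live == false]
27. n0.val = -8  [C.live + C.env - 36]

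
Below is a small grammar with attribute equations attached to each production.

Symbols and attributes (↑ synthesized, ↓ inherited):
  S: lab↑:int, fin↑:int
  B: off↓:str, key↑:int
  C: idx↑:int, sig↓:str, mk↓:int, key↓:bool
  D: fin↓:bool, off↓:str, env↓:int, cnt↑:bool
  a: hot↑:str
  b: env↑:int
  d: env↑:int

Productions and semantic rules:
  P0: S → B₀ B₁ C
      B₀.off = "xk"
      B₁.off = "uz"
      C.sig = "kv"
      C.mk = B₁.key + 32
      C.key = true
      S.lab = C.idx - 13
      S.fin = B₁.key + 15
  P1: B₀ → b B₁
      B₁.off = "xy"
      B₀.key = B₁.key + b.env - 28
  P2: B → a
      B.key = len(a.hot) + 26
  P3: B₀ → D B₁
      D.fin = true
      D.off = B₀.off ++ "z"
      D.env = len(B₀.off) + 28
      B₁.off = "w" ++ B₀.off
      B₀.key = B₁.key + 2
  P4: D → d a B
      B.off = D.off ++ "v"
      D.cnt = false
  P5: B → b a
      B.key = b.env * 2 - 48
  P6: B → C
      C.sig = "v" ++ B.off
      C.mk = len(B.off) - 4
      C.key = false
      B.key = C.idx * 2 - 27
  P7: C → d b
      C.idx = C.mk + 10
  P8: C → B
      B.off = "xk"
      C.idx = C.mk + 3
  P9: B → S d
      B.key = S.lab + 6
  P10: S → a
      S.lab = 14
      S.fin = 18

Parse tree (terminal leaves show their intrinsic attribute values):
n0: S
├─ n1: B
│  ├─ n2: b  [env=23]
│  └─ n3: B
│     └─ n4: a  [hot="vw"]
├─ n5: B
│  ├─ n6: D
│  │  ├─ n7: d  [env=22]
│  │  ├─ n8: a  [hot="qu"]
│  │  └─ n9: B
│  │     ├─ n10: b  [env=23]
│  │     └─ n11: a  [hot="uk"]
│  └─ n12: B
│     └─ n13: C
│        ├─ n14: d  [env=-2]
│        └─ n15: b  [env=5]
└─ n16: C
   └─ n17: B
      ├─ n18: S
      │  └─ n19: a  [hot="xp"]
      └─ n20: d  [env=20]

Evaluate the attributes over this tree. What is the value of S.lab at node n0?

1. n1.off = "xk"  ["xk"]
2. n2.env = 23  [terminal]
3. n3.off = "xy"  ["xy"]
4. n4.hot = "vw"  [terminal]
5. n3.key = 28  [len(a.hot) + 26]
6. n1.key = 23  [B₁.key + b.env - 28]
7. n5.off = "uz"  ["uz"]
8. n6.fin = true  [true]
9. n6.off = "uzz"  [B₀.off ++ "z"]
10. n6.env = 30  [len(B₀.off) + 28]
11. n7.env = 22  [terminal]
12. n8.hot = "qu"  [terminal]
13. n9.off = "uzzv"  [D.off ++ "v"]
14. n10.env = 23  [terminal]
15. n11.hot = "uk"  [terminal]
16. n9.key = -2  [b.env * 2 - 48]
17. n6.cnt = false  [false]
18. n12.off = "wuz"  ["w" ++ B₀.off]
19. n13.sig = "vwuz"  ["v" ++ B.off]
20. n13.mk = -1  [len(B.off) - 4]
21. n13.key = false  [false]
22. n14.env = -2  [terminal]
23. n15.env = 5  [terminal]
24. n13.idx = 9  [C.mk + 10]
25. n12.key = -9  [C.idx * 2 - 27]
26. n5.key = -7  [B₁.key + 2]
27. n16.sig = "kv"  ["kv"]
28. n16.mk = 25  [B₁.key + 32]
29. n16.key = true  [true]
30. n17.off = "xk"  ["xk"]
31. n19.hot = "xp"  [terminal]
32. n18.lab = 14  [14]
33. n18.fin = 18  [18]
34. n20.env = 20  [terminal]
35. n17.key = 20  [S.lab + 6]
36. n16.idx = 28  [C.mk + 3]
37. n0.lab = 15  [C.idx - 13]
38. n0.fin = 8  [B₁.key + 15]

15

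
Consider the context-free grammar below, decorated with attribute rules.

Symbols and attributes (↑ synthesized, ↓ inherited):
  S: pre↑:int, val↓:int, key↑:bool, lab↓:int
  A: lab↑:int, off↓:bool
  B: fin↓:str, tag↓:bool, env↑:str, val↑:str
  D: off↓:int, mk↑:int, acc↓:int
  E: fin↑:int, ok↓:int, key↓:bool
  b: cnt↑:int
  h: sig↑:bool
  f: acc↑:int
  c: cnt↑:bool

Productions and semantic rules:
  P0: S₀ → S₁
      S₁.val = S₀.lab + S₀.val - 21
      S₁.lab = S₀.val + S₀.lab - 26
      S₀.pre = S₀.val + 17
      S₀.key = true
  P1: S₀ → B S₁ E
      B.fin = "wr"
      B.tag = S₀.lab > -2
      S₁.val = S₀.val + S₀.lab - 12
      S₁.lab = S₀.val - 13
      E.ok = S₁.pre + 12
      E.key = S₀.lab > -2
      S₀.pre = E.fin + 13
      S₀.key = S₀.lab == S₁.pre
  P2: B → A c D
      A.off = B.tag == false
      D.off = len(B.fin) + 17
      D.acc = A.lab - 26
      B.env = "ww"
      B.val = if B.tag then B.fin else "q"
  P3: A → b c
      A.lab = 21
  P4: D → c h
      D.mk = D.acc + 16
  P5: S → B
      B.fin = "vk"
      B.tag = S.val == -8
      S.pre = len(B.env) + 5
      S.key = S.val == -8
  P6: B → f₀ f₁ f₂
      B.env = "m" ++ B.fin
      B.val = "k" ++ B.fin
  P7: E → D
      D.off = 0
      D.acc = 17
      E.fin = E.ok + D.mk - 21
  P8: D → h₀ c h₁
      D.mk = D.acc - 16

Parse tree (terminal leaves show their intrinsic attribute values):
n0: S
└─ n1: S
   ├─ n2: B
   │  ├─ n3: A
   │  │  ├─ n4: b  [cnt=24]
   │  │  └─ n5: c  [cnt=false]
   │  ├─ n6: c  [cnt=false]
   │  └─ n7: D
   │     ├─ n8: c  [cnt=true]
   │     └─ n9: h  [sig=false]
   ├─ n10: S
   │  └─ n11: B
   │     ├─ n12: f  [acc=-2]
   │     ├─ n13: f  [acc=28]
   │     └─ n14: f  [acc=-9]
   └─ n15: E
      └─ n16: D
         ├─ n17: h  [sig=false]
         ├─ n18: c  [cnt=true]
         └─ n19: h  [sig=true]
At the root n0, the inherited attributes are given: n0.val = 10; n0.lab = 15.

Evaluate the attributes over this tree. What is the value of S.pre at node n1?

1. n0.val = 10  [given at root]
2. n0.lab = 15  [given at root]
3. n1.val = 4  [S₀.lab + S₀.val - 21]
4. n1.lab = -1  [S₀.val + S₀.lab - 26]
5. n2.fin = "wr"  ["wr"]
6. n2.tag = true  [S₀.lab > -2]
7. n3.off = false  [B.tag == false]
8. n4.cnt = 24  [terminal]
9. n5.cnt = false  [terminal]
10. n3.lab = 21  [21]
11. n6.cnt = false  [terminal]
12. n7.off = 19  [len(B.fin) + 17]
13. n7.acc = -5  [A.lab - 26]
14. n8.cnt = true  [terminal]
15. n9.sig = false  [terminal]
16. n7.mk = 11  [D.acc + 16]
17. n2.env = "ww"  ["ww"]
18. n2.val = "wr"  [if B.tag then B.fin else "q"]
19. n10.val = -9  [S₀.val + S₀.lab - 12]
20. n10.lab = -9  [S₀.val - 13]
21. n11.fin = "vk"  ["vk"]
22. n11.tag = false  [S.val == -8]
23. n12.acc = -2  [terminal]
24. n13.acc = 28  [terminal]
25. n14.acc = -9  [terminal]
26. n11.env = "mvk"  ["m" ++ B.fin]
27. n11.val = "kvk"  ["k" ++ B.fin]
28. n10.pre = 8  [len(B.env) + 5]
29. n10.key = false  [S.val == -8]
30. n15.ok = 20  [S₁.pre + 12]
31. n15.key = true  [S₀.lab > -2]
32. n16.off = 0  [0]
33. n16.acc = 17  [17]
34. n17.sig = false  [terminal]
35. n18.cnt = true  [terminal]
36. n19.sig = true  [terminal]
37. n16.mk = 1  [D.acc - 16]
38. n15.fin = 0  [E.ok + D.mk - 21]
39. n1.pre = 13  [E.fin + 13]
40. n1.key = false  [S₀.lab == S₁.pre]
41. n0.pre = 27  [S₀.val + 17]
42. n0.key = true  [true]

13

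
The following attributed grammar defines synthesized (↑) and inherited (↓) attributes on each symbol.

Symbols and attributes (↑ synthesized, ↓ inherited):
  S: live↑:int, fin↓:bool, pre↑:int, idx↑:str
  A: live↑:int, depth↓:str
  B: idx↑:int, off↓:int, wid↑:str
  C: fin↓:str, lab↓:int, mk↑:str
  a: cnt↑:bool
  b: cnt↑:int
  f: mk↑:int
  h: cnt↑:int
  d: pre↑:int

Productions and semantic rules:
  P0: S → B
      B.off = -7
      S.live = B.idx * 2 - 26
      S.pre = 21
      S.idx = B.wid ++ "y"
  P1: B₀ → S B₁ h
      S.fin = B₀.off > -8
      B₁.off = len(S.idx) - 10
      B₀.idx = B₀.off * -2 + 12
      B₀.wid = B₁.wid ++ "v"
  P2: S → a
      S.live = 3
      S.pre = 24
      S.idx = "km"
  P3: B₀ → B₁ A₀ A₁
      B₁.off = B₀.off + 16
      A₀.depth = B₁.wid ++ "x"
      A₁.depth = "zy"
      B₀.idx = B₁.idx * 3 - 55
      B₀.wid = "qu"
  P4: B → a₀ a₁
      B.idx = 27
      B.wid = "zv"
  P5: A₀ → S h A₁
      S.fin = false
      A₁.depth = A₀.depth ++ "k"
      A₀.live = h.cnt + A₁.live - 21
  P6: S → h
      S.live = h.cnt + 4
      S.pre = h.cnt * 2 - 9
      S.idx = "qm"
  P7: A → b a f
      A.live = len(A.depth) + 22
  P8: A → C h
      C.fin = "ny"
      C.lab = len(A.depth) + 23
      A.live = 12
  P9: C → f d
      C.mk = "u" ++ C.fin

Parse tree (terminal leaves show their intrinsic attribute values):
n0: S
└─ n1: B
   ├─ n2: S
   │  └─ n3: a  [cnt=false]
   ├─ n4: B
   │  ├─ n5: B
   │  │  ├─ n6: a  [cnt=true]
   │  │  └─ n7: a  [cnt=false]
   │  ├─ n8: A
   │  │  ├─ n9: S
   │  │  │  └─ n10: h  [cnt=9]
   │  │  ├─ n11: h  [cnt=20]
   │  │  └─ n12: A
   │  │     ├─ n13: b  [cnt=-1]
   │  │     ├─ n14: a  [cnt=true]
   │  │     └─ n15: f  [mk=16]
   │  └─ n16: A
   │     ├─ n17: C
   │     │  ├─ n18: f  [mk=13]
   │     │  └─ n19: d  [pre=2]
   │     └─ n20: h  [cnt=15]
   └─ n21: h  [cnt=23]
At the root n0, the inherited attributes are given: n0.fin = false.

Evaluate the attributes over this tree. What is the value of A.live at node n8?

25

1. n0.fin = false  [given at root]
2. n1.off = -7  [-7]
3. n2.fin = true  [B₀.off > -8]
4. n3.cnt = false  [terminal]
5. n2.live = 3  [3]
6. n2.pre = 24  [24]
7. n2.idx = "km"  ["km"]
8. n4.off = -8  [len(S.idx) - 10]
9. n5.off = 8  [B₀.off + 16]
10. n6.cnt = true  [terminal]
11. n7.cnt = false  [terminal]
12. n5.idx = 27  [27]
13. n5.wid = "zv"  ["zv"]
14. n8.depth = "zvx"  [B₁.wid ++ "x"]
15. n9.fin = false  [false]
16. n10.cnt = 9  [terminal]
17. n9.live = 13  [h.cnt + 4]
18. n9.pre = 9  [h.cnt * 2 - 9]
19. n9.idx = "qm"  ["qm"]
20. n11.cnt = 20  [terminal]
21. n12.depth = "zvxk"  [A₀.depth ++ "k"]
22. n13.cnt = -1  [terminal]
23. n14.cnt = true  [terminal]
24. n15.mk = 16  [terminal]
25. n12.live = 26  [len(A.depth) + 22]
26. n8.live = 25  [h.cnt + A₁.live - 21]
27. n16.depth = "zy"  ["zy"]
28. n17.fin = "ny"  ["ny"]
29. n17.lab = 25  [len(A.depth) + 23]
30. n18.mk = 13  [terminal]
31. n19.pre = 2  [terminal]
32. n17.mk = "uny"  ["u" ++ C.fin]
33. n20.cnt = 15  [terminal]
34. n16.live = 12  [12]
35. n4.idx = 26  [B₁.idx * 3 - 55]
36. n4.wid = "qu"  ["qu"]
37. n21.cnt = 23  [terminal]
38. n1.idx = 26  [B₀.off * -2 + 12]
39. n1.wid = "quv"  [B₁.wid ++ "v"]
40. n0.live = 26  [B.idx * 2 - 26]
41. n0.pre = 21  [21]
42. n0.idx = "quvy"  [B.wid ++ "y"]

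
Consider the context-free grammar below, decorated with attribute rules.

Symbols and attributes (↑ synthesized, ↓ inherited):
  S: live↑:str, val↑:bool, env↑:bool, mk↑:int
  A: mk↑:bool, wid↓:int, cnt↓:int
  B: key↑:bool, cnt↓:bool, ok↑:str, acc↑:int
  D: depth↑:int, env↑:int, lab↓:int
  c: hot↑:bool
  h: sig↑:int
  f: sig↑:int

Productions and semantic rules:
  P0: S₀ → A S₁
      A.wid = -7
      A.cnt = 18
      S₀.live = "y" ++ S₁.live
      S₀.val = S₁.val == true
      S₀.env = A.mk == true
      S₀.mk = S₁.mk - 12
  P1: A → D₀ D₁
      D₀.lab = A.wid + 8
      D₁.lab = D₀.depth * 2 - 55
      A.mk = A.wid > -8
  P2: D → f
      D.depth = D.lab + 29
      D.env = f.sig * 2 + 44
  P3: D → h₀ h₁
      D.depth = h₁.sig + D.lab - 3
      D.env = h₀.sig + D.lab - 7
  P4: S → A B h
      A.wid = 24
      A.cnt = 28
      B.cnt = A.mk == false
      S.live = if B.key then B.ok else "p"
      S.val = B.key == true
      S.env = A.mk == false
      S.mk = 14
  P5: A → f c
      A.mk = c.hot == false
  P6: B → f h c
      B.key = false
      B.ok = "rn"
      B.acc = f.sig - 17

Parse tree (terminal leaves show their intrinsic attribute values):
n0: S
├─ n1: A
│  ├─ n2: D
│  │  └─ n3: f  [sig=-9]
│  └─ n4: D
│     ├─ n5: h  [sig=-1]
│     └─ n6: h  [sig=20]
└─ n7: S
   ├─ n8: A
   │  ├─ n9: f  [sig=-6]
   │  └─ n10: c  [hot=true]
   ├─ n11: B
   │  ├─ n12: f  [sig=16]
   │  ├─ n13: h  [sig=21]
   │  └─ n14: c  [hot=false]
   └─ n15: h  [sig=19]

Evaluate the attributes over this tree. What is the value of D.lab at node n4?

1. n1.wid = -7  [-7]
2. n1.cnt = 18  [18]
3. n2.lab = 1  [A.wid + 8]
4. n3.sig = -9  [terminal]
5. n2.depth = 30  [D.lab + 29]
6. n2.env = 26  [f.sig * 2 + 44]
7. n4.lab = 5  [D₀.depth * 2 - 55]
8. n5.sig = -1  [terminal]
9. n6.sig = 20  [terminal]
10. n4.depth = 22  [h₁.sig + D.lab - 3]
11. n4.env = -3  [h₀.sig + D.lab - 7]
12. n1.mk = true  [A.wid > -8]
13. n8.wid = 24  [24]
14. n8.cnt = 28  [28]
15. n9.sig = -6  [terminal]
16. n10.hot = true  [terminal]
17. n8.mk = false  [c.hot == false]
18. n11.cnt = true  [A.mk == false]
19. n12.sig = 16  [terminal]
20. n13.sig = 21  [terminal]
21. n14.hot = false  [terminal]
22. n11.key = false  [false]
23. n11.ok = "rn"  ["rn"]
24. n11.acc = -1  [f.sig - 17]
25. n15.sig = 19  [terminal]
26. n7.live = "p"  [if B.key then B.ok else "p"]
27. n7.val = false  [B.key == true]
28. n7.env = true  [A.mk == false]
29. n7.mk = 14  [14]
30. n0.live = "yp"  ["y" ++ S₁.live]
31. n0.val = false  [S₁.val == true]
32. n0.env = true  [A.mk == true]
33. n0.mk = 2  [S₁.mk - 12]

5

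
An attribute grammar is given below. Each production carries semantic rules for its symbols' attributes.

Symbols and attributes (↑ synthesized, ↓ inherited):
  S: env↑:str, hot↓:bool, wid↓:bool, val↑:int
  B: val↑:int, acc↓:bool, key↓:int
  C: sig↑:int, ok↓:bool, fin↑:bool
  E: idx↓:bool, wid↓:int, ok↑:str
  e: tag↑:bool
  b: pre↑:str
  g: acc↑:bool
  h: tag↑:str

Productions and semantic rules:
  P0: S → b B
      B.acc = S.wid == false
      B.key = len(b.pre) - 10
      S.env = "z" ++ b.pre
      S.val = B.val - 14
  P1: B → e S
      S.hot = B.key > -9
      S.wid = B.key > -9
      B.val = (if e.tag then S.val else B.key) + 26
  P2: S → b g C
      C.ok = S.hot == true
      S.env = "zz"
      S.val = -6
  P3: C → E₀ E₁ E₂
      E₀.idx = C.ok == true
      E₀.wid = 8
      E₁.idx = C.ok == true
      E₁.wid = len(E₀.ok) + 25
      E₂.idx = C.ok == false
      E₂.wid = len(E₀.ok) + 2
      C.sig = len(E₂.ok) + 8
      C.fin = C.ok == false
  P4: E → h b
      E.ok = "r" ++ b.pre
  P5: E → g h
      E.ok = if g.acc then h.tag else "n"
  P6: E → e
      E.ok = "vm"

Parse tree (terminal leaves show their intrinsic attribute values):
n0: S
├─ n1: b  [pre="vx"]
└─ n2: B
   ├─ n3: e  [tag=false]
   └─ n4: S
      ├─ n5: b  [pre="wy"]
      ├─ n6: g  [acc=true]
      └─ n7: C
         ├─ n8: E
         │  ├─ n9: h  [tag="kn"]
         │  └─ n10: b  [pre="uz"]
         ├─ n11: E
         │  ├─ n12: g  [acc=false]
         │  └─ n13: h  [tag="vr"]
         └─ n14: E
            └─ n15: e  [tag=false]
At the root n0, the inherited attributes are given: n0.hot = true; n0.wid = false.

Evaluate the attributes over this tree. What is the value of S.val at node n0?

4

1. n0.hot = true  [given at root]
2. n0.wid = false  [given at root]
3. n1.pre = "vx"  [terminal]
4. n2.acc = true  [S.wid == false]
5. n2.key = -8  [len(b.pre) - 10]
6. n3.tag = false  [terminal]
7. n4.hot = true  [B.key > -9]
8. n4.wid = true  [B.key > -9]
9. n5.pre = "wy"  [terminal]
10. n6.acc = true  [terminal]
11. n7.ok = true  [S.hot == true]
12. n8.idx = true  [C.ok == true]
13. n8.wid = 8  [8]
14. n9.tag = "kn"  [terminal]
15. n10.pre = "uz"  [terminal]
16. n8.ok = "ruz"  ["r" ++ b.pre]
17. n11.idx = true  [C.ok == true]
18. n11.wid = 28  [len(E₀.ok) + 25]
19. n12.acc = false  [terminal]
20. n13.tag = "vr"  [terminal]
21. n11.ok = "n"  [if g.acc then h.tag else "n"]
22. n14.idx = false  [C.ok == false]
23. n14.wid = 5  [len(E₀.ok) + 2]
24. n15.tag = false  [terminal]
25. n14.ok = "vm"  ["vm"]
26. n7.sig = 10  [len(E₂.ok) + 8]
27. n7.fin = false  [C.ok == false]
28. n4.env = "zz"  ["zz"]
29. n4.val = -6  [-6]
30. n2.val = 18  [(if e.tag then S.val else B.key) + 26]
31. n0.env = "zvx"  ["z" ++ b.pre]
32. n0.val = 4  [B.val - 14]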